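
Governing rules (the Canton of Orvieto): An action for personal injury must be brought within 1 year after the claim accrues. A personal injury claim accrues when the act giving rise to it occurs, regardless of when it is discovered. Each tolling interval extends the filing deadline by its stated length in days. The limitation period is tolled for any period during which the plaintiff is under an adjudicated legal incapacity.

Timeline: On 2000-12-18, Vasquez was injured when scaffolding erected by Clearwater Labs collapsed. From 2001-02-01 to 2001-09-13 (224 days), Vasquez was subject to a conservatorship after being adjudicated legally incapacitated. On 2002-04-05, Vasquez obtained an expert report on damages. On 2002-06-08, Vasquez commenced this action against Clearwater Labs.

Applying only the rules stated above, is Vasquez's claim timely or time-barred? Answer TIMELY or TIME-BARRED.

The claim accrued on 2000-12-18, the date of the act.
The untolled deadline — 1 year after 2000-12-18 — is 2001-12-18.
The period was tolled for 224 days by the plaintiff's legal incapacity (2001-02-01 to 2001-09-13), pushing the deadline to 2002-07-30.
Nothing else in the chronology tolls or restarts the period.
Filing on 2002-06-08 beat the 2002-07-30 deadline — the action is timely.

TIMELY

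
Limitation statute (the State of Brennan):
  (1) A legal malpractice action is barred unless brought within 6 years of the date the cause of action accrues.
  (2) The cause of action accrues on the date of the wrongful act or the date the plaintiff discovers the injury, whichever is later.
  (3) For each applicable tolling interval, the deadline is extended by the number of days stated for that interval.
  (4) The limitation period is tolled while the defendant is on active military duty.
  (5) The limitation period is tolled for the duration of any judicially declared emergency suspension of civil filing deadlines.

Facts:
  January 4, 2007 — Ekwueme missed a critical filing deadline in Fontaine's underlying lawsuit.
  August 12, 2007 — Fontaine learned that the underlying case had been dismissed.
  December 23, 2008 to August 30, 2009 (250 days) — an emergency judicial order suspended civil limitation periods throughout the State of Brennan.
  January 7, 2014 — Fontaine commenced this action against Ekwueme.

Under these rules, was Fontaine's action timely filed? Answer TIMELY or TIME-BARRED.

The claim accrued on August 12, 2007 — the later of the January 4, 2007 act and the August 12, 2007 discovery.
Adding the 6 years base period to August 12, 2007 gives a deadline of August 12, 2013, before any tolling.
The period was tolled for 250 days by the emergency suspension of filing deadlines (December 23, 2008 to August 30, 2009), pushing the deadline to April 19, 2014.
Filing on January 7, 2014 beat the April 19, 2014 deadline — the action is timely.

TIMELY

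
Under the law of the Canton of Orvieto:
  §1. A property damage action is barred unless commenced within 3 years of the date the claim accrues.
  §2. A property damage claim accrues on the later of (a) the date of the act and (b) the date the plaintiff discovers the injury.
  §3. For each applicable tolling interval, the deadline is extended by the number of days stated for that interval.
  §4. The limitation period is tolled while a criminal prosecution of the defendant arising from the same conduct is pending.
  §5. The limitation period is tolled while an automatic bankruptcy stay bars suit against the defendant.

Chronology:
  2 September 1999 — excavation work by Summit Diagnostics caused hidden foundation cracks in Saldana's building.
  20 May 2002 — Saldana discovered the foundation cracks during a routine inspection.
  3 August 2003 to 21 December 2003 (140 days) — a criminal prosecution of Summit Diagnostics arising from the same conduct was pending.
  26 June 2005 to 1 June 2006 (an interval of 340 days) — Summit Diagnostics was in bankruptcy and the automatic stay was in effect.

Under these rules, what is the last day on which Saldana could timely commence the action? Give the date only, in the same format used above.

Taking the later of the act (2 September 1999) and discovery (20 May 2002), the claim accrued on 20 May 2002.
3 years from 20 May 2002 is 20 May 2005.
Because the pending criminal prosecution ran from 3 August 2003 to 21 December 2003, the deadline is extended by 140 days to 7 October 2005.
The automatic bankruptcy stay from 26 June 2005 to 1 June 2006 tolled the period for 340 days, extending the deadline to 12 September 2006.

12 September 2006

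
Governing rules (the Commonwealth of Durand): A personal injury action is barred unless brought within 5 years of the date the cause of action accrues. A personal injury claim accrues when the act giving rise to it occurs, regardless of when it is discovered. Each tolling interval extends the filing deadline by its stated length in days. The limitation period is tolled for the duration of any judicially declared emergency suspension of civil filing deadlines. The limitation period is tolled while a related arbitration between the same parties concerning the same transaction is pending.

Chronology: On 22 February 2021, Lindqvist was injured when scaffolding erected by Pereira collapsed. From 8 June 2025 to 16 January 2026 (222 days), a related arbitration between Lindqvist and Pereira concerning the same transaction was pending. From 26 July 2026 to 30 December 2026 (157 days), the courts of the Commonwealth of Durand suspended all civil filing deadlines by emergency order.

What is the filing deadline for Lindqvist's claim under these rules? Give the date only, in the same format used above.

The claim accrued on 22 February 2021, when the wrongful act occurred.
The untolled deadline — 5 years after 22 February 2021 — is 22 February 2026.
Because the pending related arbitration ran from 8 June 2025 to 16 January 2026, the deadline is extended by 222 days to 2 October 2026.
The emergency suspension of filing deadlines from 26 July 2026 to 30 December 2026 tolled the period for 157 days, extending the deadline to 8 March 2027.

8 March 2027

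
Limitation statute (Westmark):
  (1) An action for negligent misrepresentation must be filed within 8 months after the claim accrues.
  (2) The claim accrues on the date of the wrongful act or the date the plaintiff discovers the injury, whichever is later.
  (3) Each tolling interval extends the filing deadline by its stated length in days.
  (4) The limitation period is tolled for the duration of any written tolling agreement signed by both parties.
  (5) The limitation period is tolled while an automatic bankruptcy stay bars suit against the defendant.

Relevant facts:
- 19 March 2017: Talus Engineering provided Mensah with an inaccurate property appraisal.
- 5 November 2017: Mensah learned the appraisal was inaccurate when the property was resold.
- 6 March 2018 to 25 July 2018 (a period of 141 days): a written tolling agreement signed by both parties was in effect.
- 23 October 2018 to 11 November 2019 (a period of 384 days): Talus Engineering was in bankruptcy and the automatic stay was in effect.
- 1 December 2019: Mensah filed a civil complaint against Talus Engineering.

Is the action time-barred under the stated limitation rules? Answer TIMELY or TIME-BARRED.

Taking the later of the act (19 March 2017) and discovery (5 November 2017), the claim accrued on 5 November 2017.
Adding the 8 months base period to 5 November 2017 gives a deadline of 5 July 2018, before any tolling.
The written tolling agreement from 6 March 2018 to 25 July 2018 tolled the period for 141 days, extending the deadline to 23 November 2018.
The automatic bankruptcy stay from 23 October 2018 to 11 November 2019 tolled the period for 384 days, extending the deadline to 12 December 2019.
The 1 December 2019 filing precedes the 12 December 2019 deadline; the claim is timely.

TIMELY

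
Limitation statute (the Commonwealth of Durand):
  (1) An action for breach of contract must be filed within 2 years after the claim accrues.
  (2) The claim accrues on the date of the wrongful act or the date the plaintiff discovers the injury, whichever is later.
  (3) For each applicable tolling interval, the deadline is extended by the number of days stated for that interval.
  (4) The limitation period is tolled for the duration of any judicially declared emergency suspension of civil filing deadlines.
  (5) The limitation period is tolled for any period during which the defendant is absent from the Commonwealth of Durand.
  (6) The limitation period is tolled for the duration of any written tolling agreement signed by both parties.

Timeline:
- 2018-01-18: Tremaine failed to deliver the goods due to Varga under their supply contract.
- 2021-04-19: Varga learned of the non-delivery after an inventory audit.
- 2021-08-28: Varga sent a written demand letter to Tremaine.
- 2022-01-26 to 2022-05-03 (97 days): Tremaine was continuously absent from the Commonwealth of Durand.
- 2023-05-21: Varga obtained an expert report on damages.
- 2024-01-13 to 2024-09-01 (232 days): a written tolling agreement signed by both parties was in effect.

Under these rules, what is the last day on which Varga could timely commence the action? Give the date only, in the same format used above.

2023-07-25

Because discovery on 2021-04-19 post-dates the 2018-01-18 act, accrual under the later-of rule falls on 2021-04-19.
2 years from 2021-04-19 is 2023-04-19.
The period was tolled for 97 days by the defendant's absence from the jurisdiction (2022-01-26 to 2022-05-03), pushing the deadline to 2023-07-25.
The written tolling agreement starting 2024-01-13 came too late — the period had run on 2023-07-25 — and so does not extend the deadline.
Nothing else in the chronology tolls or restarts the period.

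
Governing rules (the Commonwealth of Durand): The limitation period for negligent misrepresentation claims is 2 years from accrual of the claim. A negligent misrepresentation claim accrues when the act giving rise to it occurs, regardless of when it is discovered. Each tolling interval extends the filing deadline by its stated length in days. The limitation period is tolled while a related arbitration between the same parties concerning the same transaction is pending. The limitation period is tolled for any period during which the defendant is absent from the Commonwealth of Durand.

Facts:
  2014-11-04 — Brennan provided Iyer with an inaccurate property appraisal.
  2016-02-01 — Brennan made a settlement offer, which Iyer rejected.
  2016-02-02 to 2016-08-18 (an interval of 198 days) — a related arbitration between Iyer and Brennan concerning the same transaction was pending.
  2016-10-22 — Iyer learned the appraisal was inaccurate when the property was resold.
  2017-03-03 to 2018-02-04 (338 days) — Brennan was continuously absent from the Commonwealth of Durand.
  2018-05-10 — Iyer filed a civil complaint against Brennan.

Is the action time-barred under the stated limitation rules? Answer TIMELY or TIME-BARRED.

TIME-BARRED

Accrual is governed by the date of the act, so the period began to run on 2014-11-04; the later discovery on 2016-10-22 is irrelevant under the stated rule.
2 years from 2014-11-04 is 2016-11-04.
The period was tolled for 198 days by the pending related arbitration (2016-02-02 to 2016-08-18), pushing the deadline to 2017-05-21.
The period was tolled for 338 days by the defendant's absence from the jurisdiction (2017-03-03 to 2018-02-04), pushing the deadline to 2018-04-24.
Nothing else in the chronology tolls or restarts the period.
Filing on 2018-05-10 missed the 2018-04-24 deadline — the action is time-barred.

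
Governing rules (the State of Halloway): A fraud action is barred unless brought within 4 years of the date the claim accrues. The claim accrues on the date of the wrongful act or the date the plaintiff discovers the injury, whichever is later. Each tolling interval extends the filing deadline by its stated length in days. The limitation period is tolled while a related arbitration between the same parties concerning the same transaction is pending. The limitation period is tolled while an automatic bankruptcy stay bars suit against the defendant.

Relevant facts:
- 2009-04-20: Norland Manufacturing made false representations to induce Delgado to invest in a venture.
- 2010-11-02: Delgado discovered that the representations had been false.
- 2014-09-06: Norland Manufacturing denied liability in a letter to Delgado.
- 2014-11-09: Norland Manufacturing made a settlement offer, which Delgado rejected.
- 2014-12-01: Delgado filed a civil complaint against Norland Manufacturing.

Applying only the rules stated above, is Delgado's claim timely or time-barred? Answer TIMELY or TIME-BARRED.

Because discovery on 2010-11-02 post-dates the 2009-04-20 act, accrual under the later-of rule falls on 2010-11-02.
The untolled deadline — 4 years after 2010-11-02 — is 2014-11-02.
The other events in the timeline have no effect on the limitation period under the stated rules.
The 2014-12-01 filing falls after the 2014-11-02 deadline; the claim is time-barred.

TIME-BARRED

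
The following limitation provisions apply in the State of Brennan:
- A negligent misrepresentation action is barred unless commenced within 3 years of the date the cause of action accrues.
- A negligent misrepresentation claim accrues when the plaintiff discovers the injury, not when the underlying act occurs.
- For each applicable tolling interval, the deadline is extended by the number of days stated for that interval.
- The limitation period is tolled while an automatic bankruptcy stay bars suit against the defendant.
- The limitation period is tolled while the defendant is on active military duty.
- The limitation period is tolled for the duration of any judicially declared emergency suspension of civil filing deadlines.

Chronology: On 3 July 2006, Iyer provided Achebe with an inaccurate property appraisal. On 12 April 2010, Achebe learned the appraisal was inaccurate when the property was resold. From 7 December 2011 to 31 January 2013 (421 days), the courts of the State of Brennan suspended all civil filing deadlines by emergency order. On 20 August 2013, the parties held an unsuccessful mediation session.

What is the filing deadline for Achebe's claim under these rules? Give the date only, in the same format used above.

Accrual is tied to discovery, so the period began on 12 April 2010 rather than on 3 July 2006 when the act occurred.
Adding the 3 years base period to 12 April 2010 gives a deadline of 12 April 2013, before any tolling.
The emergency suspension of filing deadlines from 7 December 2011 to 31 January 2013 tolled the period for 421 days, extending the deadline to 7 June 2014.
Nothing else in the chronology tolls or restarts the period.

7 June 2014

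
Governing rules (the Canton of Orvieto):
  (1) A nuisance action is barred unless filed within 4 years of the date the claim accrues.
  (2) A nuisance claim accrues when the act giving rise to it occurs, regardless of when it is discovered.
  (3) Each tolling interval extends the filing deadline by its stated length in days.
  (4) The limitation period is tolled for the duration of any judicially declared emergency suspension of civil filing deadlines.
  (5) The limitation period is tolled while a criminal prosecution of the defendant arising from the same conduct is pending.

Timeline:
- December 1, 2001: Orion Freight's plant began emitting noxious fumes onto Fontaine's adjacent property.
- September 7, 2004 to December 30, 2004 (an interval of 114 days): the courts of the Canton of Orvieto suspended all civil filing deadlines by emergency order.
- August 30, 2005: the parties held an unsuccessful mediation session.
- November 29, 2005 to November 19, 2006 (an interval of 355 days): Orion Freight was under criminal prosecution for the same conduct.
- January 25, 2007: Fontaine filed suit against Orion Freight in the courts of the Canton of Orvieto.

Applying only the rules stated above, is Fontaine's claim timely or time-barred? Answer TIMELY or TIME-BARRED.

TIMELY

The claim accrued on December 1, 2001, when the wrongful act occurred.
Adding the 4 years base period to December 1, 2001 gives a deadline of December 1, 2005, before any tolling.
Because the emergency suspension of filing deadlines ran from September 7, 2004 to December 30, 2004, the deadline is extended by 114 days to March 25, 2006.
The pending criminal prosecution from November 29, 2005 to November 19, 2006 tolled the period for 355 days, extending the deadline to March 15, 2007.
The other events in the timeline have no effect on the limitation period under the stated rules.
The January 25, 2007 filing precedes the March 15, 2007 deadline; the claim is timely.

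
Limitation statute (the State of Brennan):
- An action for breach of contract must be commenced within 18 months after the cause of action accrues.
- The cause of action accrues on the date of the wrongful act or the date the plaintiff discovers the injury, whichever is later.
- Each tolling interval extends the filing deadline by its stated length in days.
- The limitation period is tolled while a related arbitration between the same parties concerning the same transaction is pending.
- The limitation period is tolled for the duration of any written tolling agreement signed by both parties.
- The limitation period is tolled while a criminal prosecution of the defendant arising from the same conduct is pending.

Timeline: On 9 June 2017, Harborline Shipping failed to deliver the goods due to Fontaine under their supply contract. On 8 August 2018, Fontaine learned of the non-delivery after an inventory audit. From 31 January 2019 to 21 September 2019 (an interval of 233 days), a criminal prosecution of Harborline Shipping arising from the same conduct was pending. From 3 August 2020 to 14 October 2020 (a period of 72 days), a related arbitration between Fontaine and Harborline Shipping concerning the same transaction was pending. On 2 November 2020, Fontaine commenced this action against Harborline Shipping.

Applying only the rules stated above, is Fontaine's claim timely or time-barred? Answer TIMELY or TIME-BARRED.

Taking the later of the act (9 June 2017) and discovery (8 August 2018), the claim accrued on 8 August 2018.
18 months from 8 August 2018 is 8 February 2020.
The pending criminal prosecution from 31 January 2019 to 21 September 2019 tolled the period for 233 days, extending the deadline to 28 September 2020.
The pending related arbitration from 3 August 2020 to 14 October 2020 tolled the period for 72 days, extending the deadline to 9 December 2020.
Filing on 2 November 2020 beat the 9 December 2020 deadline — the action is timely.

TIMELY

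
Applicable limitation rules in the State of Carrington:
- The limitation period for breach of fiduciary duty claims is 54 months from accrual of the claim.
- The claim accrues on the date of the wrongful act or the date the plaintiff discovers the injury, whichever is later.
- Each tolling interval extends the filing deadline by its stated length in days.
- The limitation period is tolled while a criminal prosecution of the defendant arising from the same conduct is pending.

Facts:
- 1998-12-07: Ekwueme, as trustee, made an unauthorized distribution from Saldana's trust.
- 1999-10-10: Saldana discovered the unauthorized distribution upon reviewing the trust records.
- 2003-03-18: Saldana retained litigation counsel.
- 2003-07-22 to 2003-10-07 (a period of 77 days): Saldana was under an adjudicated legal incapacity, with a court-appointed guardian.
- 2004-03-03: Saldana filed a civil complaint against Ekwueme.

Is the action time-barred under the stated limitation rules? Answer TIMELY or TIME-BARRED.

TIMELY

The claim accrued on 1999-10-10 — the later of the 1998-12-07 act and the 1999-10-10 discovery.
54 months from 1999-10-10 is 2004-04-10.
No stated provision tolls the period for the plaintiff's incapacity, so the interval from 2003-07-22 to 2003-10-07 has no effect on the deadline.
None of the other events listed affects the running of the period under the stated rules.
Filing on 2004-03-03 beat the 2004-04-10 deadline — the action is timely.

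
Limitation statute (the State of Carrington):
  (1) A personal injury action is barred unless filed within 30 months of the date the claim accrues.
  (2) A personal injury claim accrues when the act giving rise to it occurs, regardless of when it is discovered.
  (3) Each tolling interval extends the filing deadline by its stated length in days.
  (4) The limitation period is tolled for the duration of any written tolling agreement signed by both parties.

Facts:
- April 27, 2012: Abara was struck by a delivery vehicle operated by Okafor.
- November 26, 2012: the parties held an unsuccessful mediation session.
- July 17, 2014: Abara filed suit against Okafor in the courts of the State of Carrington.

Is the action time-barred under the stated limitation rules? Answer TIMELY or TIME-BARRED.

TIMELY

The limitation period began to run on April 27, 2012.
Adding the 30 months base period to April 27, 2012 gives a deadline of October 27, 2014, before any tolling.
Nothing else in the chronology tolls or restarts the period.
Abara filed on July 17, 2014, before the October 27, 2014 deadline, so the action is timely.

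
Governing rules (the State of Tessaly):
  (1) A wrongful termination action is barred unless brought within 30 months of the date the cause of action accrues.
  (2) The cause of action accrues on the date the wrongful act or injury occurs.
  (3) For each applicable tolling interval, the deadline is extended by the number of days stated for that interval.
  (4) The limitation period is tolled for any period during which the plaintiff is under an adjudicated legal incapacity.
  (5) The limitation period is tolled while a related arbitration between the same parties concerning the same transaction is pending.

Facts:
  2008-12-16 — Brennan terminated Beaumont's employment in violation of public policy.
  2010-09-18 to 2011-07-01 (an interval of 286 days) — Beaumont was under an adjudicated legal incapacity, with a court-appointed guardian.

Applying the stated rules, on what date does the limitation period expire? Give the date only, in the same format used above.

The cause of action accrued on 2008-12-16, the date of the act.
The untolled deadline — 30 months after 2008-12-16 — is 2011-06-16.
The plaintiff's legal incapacity from 2010-09-18 to 2011-07-01 tolled the period for 286 days, extending the deadline to 2012-03-28.

2012-03-28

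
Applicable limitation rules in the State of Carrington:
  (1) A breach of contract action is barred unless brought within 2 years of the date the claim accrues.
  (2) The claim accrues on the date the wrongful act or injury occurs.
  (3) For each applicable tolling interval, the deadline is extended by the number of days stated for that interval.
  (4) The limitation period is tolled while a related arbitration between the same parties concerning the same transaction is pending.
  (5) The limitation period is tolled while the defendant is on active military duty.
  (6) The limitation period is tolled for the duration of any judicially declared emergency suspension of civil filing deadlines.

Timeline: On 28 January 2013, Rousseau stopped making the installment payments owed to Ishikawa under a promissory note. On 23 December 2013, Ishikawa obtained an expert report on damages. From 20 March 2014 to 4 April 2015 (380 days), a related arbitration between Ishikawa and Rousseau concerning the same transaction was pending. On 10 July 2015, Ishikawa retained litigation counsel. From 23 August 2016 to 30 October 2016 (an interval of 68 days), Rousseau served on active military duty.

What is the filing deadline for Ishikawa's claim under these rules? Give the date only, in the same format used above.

12 February 2016

The claim accrued on 28 January 2013, the date of the act.
2 years from 28 January 2013 is 28 January 2015.
The period was tolled for 380 days by the pending related arbitration (20 March 2014 to 4 April 2015), pushing the deadline to 12 February 2016.
The defendant's active military service starting 23 August 2016 came too late — the period had run on 12 February 2016 — and so does not extend the deadline.
Nothing else in the chronology tolls or restarts the period.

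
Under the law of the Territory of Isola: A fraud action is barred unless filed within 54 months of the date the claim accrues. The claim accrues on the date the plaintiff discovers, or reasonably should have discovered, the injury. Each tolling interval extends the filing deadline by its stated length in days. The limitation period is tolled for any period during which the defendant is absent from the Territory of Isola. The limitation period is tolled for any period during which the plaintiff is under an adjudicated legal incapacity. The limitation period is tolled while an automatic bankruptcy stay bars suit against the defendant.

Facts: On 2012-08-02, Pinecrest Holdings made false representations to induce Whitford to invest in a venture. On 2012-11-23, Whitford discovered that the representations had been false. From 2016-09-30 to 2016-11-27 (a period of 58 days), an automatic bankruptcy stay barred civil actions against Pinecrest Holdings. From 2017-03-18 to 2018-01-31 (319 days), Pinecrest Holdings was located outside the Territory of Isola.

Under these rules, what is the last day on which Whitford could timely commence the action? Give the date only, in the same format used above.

2018-06-04

Under the discovery rule, the claim accrued on 2012-11-23, when Whitford discovered the injury — not on the 2012-08-02 date of the underlying act.
Adding the 54 months base period to 2012-11-23 gives a deadline of 2017-05-23, before any tolling.
The period was tolled for 58 days by the automatic bankruptcy stay (2016-09-30 to 2016-11-27), pushing the deadline to 2017-07-20.
Because the defendant's absence from the jurisdiction ran from 2017-03-18 to 2018-01-31, the deadline is extended by 319 days to 2018-06-04.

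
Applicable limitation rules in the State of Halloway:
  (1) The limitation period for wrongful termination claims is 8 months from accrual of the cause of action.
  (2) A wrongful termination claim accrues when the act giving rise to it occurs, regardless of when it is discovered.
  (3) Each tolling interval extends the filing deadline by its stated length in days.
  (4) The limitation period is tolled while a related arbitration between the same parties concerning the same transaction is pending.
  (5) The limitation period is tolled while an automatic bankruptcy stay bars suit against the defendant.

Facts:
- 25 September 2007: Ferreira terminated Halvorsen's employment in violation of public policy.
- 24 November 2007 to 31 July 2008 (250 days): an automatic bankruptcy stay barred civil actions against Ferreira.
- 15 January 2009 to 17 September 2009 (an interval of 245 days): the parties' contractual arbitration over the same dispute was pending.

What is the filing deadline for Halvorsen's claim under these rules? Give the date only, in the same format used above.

The cause of action accrued on 25 September 2007, the date of the act.
The untolled deadline — 8 months after 25 September 2007 — is 25 May 2008.
Because the automatic bankruptcy stay ran from 24 November 2007 to 31 July 2008, the deadline is extended by 250 days to 30 January 2009.
Because the pending related arbitration ran from 15 January 2009 to 17 September 2009, the deadline is extended by 245 days to 2 October 2009.

2 October 2009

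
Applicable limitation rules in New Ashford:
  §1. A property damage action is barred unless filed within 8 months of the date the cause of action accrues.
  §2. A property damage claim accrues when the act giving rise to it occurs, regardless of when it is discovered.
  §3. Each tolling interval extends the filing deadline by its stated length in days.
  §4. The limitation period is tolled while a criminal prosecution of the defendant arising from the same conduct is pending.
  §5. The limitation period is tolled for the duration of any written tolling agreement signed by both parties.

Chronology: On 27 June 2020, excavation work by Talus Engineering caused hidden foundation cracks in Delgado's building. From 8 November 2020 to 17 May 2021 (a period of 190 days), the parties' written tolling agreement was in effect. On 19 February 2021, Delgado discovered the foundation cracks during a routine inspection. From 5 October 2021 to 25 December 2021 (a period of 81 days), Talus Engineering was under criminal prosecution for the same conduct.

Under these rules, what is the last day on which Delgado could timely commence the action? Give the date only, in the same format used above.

5 September 2021

Accrual is governed by the date of the act, so the period began to run on 27 June 2020; the later discovery on 19 February 2021 is irrelevant under the stated rule.
The untolled deadline — 8 months after 27 June 2020 — is 27 February 2021.
The written tolling agreement from 8 November 2020 to 17 May 2021 tolled the period for 190 days, extending the deadline to 5 September 2021.
The pending criminal prosecution starting 5 October 2021 came too late — the period had run on 5 September 2021 — and so does not extend the deadline.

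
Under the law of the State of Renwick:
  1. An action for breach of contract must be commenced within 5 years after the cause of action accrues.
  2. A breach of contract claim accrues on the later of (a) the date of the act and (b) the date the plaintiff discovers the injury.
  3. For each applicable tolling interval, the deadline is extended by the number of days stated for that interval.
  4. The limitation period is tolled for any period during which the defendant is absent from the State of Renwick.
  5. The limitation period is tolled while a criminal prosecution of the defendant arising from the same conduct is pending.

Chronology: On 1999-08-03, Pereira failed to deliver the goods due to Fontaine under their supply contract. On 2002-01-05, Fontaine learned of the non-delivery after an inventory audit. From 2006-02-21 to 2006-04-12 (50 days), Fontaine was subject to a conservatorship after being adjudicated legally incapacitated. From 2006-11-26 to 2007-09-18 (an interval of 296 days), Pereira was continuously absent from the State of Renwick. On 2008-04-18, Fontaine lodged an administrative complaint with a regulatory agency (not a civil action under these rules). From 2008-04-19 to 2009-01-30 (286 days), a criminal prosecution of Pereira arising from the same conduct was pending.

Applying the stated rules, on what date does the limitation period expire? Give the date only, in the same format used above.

2007-10-28

The claim accrued on 2002-01-05 — the later of the 1999-08-03 act and the 2002-01-05 discovery.
5 years from 2002-01-05 is 2007-01-05.
The period was tolled for 296 days by the defendant's absence from the jurisdiction (2006-11-26 to 2007-09-18), pushing the deadline to 2007-10-28.
The pending criminal prosecution starting 2008-04-19 came too late — the period had run on 2007-10-28 — and so does not extend the deadline.
No stated provision tolls the period for the plaintiff's incapacity, so the interval from 2006-02-21 to 2006-04-12 has no effect on the deadline.
The other events in the timeline have no effect on the limitation period under the stated rules.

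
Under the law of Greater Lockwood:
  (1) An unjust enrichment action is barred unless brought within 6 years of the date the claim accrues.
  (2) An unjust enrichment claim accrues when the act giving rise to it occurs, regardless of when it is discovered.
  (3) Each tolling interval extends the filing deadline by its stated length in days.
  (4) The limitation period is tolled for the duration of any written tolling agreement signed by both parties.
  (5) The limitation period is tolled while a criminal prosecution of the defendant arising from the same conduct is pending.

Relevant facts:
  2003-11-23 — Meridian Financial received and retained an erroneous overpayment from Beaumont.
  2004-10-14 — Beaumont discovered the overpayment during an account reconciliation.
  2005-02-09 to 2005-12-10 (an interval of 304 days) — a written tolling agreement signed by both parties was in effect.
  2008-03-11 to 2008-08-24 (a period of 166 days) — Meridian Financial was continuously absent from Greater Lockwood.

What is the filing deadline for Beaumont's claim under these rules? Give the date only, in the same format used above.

The claim accrued on 2003-11-23, when the wrongful act occurred; under the stated occurrence rule the 2004-10-14 discovery does not delay accrual.
6 years from 2003-11-23 is 2009-11-23.
The period was tolled for 304 days by the written tolling agreement (2005-02-09 to 2005-12-10), pushing the deadline to 2010-09-23.
The defendant's absence from the jurisdiction from 2008-03-11 to 2008-08-24 does not toll the period, because no stated rule makes the defendant's absence a tolling event.

2010-09-23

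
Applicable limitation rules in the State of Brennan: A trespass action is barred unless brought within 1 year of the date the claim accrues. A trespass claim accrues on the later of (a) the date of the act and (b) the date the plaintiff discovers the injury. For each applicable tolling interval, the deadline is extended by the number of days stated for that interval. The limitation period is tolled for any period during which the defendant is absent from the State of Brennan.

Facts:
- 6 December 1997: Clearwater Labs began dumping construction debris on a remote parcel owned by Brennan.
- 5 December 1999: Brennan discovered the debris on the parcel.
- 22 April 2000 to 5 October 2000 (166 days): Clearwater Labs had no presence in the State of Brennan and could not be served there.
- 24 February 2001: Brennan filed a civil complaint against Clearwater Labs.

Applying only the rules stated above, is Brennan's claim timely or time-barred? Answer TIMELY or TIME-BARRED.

Taking the later of the act (6 December 1997) and discovery (5 December 1999), the claim accrued on 5 December 1999.
1 year from 5 December 1999 is 5 December 2000.
The period was tolled for 166 days by the defendant's absence from the jurisdiction (22 April 2000 to 5 October 2000), pushing the deadline to 20 May 2001.
Filing on 24 February 2001 beat the 20 May 2001 deadline — the action is timely.

TIMELY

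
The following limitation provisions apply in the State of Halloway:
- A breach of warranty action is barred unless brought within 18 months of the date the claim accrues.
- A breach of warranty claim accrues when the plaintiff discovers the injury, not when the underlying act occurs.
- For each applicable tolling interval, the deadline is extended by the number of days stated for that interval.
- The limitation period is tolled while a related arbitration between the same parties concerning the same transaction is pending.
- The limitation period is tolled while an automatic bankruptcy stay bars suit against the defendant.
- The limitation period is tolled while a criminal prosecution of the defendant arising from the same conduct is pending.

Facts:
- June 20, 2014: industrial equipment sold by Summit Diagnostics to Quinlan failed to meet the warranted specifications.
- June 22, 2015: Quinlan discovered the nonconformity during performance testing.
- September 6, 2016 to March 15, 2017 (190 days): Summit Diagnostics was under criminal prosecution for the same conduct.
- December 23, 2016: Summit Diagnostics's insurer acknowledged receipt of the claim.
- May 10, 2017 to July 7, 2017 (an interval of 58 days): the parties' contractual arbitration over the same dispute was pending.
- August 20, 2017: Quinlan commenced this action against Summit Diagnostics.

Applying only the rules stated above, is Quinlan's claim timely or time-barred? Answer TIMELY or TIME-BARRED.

The claim did not accrue until Quinlan discovered the injury on June 22, 2015; the June 20, 2014 act date does not start the clock under the stated rule.
18 months from June 22, 2015 is December 22, 2016.
The period was tolled for 190 days by the pending criminal prosecution (September 6, 2016 to March 15, 2017), pushing the deadline to June 30, 2017.
The pending related arbitration from May 10, 2017 to July 7, 2017 tolled the period for 58 days, extending the deadline to August 27, 2017.
None of the other events listed affects the running of the period under the stated rules.
Filing on August 20, 2017 beat the August 27, 2017 deadline — the action is timely.

TIMELY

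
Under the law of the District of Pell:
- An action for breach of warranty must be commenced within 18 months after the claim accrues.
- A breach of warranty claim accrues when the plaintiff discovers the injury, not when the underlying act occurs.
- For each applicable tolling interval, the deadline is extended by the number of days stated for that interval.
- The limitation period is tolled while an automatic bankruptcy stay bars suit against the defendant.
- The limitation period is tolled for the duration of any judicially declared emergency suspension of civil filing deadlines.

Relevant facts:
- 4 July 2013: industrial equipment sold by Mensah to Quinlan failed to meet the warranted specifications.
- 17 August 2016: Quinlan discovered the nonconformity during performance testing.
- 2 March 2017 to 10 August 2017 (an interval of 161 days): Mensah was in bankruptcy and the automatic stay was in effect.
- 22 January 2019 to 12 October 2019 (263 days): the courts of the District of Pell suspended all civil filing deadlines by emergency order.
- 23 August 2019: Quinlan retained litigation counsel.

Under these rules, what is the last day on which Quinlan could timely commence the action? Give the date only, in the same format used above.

Under the discovery rule, the claim accrued on 17 August 2016, when Quinlan discovered the injury — not on the 4 July 2013 date of the underlying act.
18 months from 17 August 2016 is 17 February 2018.
The automatic bankruptcy stay from 2 March 2017 to 10 August 2017 tolled the period for 161 days, extending the deadline to 28 July 2018.
The emergency suspension of filing deadlines from 22 January 2019 to 12 October 2019 began after the period had already run on 28 July 2018, so it has no tolling effect.
None of the other events listed affects the running of the period under the stated rules.

28 July 2018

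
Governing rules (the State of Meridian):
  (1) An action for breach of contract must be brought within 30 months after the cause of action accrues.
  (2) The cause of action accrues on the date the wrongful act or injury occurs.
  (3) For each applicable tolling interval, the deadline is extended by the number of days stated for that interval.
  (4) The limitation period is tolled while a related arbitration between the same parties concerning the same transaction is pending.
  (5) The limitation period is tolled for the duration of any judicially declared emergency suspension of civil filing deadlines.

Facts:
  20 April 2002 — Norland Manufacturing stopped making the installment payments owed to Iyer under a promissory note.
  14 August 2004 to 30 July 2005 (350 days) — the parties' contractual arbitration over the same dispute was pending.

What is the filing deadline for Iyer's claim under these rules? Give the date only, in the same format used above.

The claim accrued on 20 April 2002, when the wrongful act occurred.
30 months from 20 April 2002 is 20 October 2004.
The pending related arbitration from 14 August 2004 to 30 July 2005 tolled the period for 350 days, extending the deadline to 5 October 2005.

5 October 2005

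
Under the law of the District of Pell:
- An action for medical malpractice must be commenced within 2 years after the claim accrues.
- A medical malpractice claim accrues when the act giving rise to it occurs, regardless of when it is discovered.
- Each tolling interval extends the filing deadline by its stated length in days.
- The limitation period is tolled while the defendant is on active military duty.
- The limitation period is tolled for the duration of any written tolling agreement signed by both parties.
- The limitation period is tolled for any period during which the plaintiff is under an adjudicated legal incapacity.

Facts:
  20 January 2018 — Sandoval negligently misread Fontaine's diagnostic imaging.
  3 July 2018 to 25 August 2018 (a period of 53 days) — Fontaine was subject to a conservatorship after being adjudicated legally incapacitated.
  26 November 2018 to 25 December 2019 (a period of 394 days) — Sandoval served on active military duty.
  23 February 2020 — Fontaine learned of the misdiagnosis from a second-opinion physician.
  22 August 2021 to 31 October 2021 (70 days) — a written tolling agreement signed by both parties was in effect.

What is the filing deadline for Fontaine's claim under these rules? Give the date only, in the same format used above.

11 April 2021

The claim accrued on 20 January 2018, when the wrongful act occurred; under the stated occurrence rule the 23 February 2020 discovery does not delay accrual.
2 years from 20 January 2018 is 20 January 2020.
The plaintiff's legal incapacity from 3 July 2018 to 25 August 2018 tolled the period for 53 days, extending the deadline to 13 March 2020.
The period was tolled for 394 days by the defendant's active military service (26 November 2018 to 25 December 2019), pushing the deadline to 11 April 2021.
The written tolling agreement starting 22 August 2021 came too late — the period had run on 11 April 2021 — and so does not extend the deadline.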